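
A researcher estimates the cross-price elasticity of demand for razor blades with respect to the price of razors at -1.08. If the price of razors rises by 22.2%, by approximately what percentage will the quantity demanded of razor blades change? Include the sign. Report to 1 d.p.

-24.0%

%ΔQ ≈ ε × %ΔP of razors = -1.08 × (22.2%) = -24.0%.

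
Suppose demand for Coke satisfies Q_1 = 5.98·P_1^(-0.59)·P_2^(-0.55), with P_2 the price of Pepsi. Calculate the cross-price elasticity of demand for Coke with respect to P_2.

-0.55

In a log-linear (constant-elasticity) demand function, the coefficient on the exponent of P_2 is the cross-price elasticity.
ε = -0.55. Negative, so Coke and Pepsi are complements.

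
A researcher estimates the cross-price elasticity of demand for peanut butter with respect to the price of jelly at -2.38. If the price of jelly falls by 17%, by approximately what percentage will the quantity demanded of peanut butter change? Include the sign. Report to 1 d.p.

%ΔQ ≈ ε × %ΔP of jelly = -2.38 × (-17%) = 40.5%.

40.5%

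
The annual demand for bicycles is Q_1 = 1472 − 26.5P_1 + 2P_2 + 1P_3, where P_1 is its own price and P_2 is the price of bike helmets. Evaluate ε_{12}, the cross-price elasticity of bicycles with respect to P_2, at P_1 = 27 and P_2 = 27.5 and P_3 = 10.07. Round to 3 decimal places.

At P_1 = 27 and P_2 = 27.5 and P_3 = 10.07: Q_1 = 821.57.
∂Q_1/∂P_2 = 2.
ε = (∂Q_1/∂P_2)(P_2/Q_1) = 2 × (27.5/821.57) ≈ 0.067.
Since ε > 0, bicycles and bike helmets are substitutes.

0.067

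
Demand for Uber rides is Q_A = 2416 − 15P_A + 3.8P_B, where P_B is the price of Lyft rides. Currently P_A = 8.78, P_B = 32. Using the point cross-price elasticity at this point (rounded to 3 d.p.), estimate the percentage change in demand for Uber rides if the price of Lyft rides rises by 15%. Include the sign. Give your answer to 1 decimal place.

At P_A = 8.78, P_B = 32: Q_A = 2405.9.
∂Q_A/∂P_B = 3.8.
ε = (∂Q_A/∂P_B)(P_B/Q_A) = 3.8000 × 32/2405.9 ≈ 0.051.
%ΔQ_A ≈ ε × %ΔP_B = 0.051 × (15%) = 0.8%.

0.8%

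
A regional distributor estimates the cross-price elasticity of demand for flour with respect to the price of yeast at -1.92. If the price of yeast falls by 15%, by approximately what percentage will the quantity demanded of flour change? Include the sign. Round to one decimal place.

28.8%

%ΔQ ≈ ε × %ΔP of yeast = -1.92 × (-15%) = 28.8%.
Demand for flour rises by about 28.8%.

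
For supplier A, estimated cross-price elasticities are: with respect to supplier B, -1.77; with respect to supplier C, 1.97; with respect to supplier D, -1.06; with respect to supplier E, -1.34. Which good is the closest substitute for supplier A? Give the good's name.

supplier C

Substitutes have ε > 0. Among the positive values, 1.97 (supplier C) is largest.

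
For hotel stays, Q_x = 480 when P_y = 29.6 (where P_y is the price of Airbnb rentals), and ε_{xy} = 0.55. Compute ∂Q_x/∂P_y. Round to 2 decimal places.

8.92

ε = (∂Q_x/∂P_y)·(P_y/Q_x) ⇒ ∂Q_x/∂P_y = ε·Q_x/P_y = 0.55 × 480/29.6 ≈ 8.92.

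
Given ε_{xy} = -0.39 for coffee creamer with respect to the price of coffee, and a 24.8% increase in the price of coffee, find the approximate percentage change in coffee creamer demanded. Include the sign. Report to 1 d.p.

-9.7%

%ΔQ ≈ ε × %ΔP of coffee = -0.39 × (24.8%) = -9.7%.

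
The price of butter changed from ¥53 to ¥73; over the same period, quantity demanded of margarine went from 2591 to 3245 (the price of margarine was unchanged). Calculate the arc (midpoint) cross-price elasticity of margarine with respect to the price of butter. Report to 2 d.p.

0.71

ΔQ_A = 3245 − 2591 = 654; ΔP_B = 73 − 53 = 20.
Midpoints: Q̄_A = 2918.0, P̄_B = 63.00.
ε = (ΔQ_A/Q̄_A)/(ΔP_B/P̄_B) = (654/2918.0)/(20/63.00) ≈ 0.71.
ε > 0: margarine and butter are substitutes.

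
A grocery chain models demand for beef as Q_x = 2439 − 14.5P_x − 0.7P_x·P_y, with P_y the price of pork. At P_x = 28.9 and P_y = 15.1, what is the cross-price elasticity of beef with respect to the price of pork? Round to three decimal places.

-0.178

At P_x = 28.9 and P_y = 15.1: Q_x = 1714.477.
∂Q_x/∂P_y = -0.7P_x = -0.7(28.9) = -20.2300.
ε = (∂Q_x/∂P_y)(P_y/Q_x) = -20.2300 × (15.1/1714.477) ≈ -0.178.
ε < 0: complements.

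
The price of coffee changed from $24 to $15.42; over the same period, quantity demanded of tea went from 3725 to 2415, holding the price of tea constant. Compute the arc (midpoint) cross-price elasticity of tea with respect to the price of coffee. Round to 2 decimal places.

0.98

ΔQ_A = 2415 − 3725 = -1310; ΔP_B = 15.42 − 24 = -8.58.
Midpoints: Q̄_A = 3070.0, P̄_B = 19.71.
ε = (ΔQ_A/Q̄_A)/(ΔP_B/P̄_B) = (-1310/3070.0)/(-8.58/19.71) ≈ 0.98.
ε > 0: tea and coffee are substitutes.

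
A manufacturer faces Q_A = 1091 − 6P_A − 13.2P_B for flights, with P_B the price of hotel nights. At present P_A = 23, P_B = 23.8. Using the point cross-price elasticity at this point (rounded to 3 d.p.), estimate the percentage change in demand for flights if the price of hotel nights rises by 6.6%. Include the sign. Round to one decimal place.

-3.2%

At P_A = 23, P_B = 23.8: Q_A = 638.84.
∂Q_A/∂P_B = -13.2.
ε = (∂Q_A/∂P_B)(P_B/Q_A) = -13.2000 × 23.8/638.84 ≈ -0.492.
%ΔQ_A ≈ ε × %ΔP_B = -0.492 × (6.6%) = -3.2%.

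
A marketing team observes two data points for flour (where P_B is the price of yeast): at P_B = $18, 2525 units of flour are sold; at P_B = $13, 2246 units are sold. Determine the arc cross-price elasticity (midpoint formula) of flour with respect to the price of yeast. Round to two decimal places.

0.36

ΔQ_A = 2246 − 2525 = -279; ΔP_B = 13 − 18 = -5.
Midpoints: Q̄_A = 2385.5, P̄_B = 15.50.
ε = (ΔQ_A/Q̄_A)/(ΔP_B/P̄_B) = (-279/2385.5)/(-5/15.50) ≈ 0.36.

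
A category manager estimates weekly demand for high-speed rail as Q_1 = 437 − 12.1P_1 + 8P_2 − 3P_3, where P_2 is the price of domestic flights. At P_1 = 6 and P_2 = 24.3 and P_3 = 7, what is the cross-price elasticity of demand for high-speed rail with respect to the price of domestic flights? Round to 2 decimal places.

0.36

At P_1 = 6 and P_2 = 24.3 and P_3 = 7: Q_1 = 537.8.
∂Q_1/∂P_2 = 8.
ε = (∂Q_1/∂P_2)(P_2/Q_1) = 8 × (24.3/537.8) ≈ 0.36.
Since ε > 0, high-speed rail and domestic flights are substitutes.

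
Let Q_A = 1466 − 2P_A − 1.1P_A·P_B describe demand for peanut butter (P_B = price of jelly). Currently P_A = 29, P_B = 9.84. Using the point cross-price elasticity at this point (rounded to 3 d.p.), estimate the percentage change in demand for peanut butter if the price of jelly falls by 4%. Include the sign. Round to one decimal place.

At P_A = 29, P_B = 9.84: Q_A = 1094.104.
∂Q_A/∂P_B = -1.1P_A = -31.9000.
ε = (∂Q_A/∂P_B)(P_B/Q_A) = -31.9000 × 9.84/1094.104 ≈ -0.287.
%ΔQ_A ≈ ε × %ΔP_B = -0.287 × (-4%) = 1.1%.

1.1%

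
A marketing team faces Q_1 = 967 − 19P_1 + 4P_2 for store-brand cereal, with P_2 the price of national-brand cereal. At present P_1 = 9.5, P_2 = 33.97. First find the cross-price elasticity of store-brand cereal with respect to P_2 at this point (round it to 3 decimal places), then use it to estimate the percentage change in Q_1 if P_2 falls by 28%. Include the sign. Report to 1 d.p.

-4.1%

At P_1 = 9.5, P_2 = 33.97: Q_1 = 922.38.
∂Q_1/∂P_2 = 4.
ε = (∂Q_1/∂P_2)(P_2/Q_1) = 4.0000 × 33.97/922.38 ≈ 0.147.
%ΔQ_1 ≈ ε × %ΔP_2 = 0.147 × (-28%) = -4.1%.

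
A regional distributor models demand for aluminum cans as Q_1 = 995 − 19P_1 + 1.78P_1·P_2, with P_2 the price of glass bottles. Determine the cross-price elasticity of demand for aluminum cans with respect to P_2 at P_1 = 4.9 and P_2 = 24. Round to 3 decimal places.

At P_1 = 4.9 and P_2 = 24: Q_1 = 1111.228.
∂Q_1/∂P_2 = 1.78P_1 = 1.78(4.9) = 8.7220.
ε = (∂Q_1/∂P_2)(P_2/Q_1) = 8.7220 × (24/1111.228) ≈ 0.188.
ε > 0: substitutes.

0.188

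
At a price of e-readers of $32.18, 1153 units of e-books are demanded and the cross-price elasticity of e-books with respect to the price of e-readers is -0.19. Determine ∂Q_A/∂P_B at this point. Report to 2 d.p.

ε = (∂Q_A/∂P_B)·(P_B/Q_A) ⇒ ∂Q_A/∂P_B = ε·Q_A/P_B = -0.19 × 1153/32.18 ≈ -6.81.

-6.81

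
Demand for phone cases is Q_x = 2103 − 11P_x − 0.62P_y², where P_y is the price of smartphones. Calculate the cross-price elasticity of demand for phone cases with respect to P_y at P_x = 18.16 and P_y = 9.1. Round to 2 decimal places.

-0.06

At P_x = 18.16 and P_y = 9.1: Q_x = 1851.898.
∂Q_x/∂P_y = -1.24P_y = -1.24(9.1) = -11.2840.
ε = (∂Q_x/∂P_y)(P_y/Q_x) = -11.2840 × (9.1/1851.898) ≈ -0.06.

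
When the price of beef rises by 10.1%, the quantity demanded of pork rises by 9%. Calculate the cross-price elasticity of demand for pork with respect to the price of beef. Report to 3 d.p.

0.891

ε = (%ΔQ of pork) / (%ΔP of beef) = (9%) / (10.1%) ≈ 0.891.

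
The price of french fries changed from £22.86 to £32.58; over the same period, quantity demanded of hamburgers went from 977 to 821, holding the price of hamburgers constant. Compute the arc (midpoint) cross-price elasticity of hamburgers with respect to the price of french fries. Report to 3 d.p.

-0.495

ΔQ_A = 821 − 977 = -156; ΔP_B = 32.58 − 22.86 = 9.72.
Midpoints: Q̄_A = 899.0, P̄_B = 27.72.
ε = (ΔQ_A/Q̄_A)/(ΔP_B/P̄_B) = (-156/899.0)/(9.72/27.72) ≈ -0.495.
ε < 0: hamburgers and french fries are complements.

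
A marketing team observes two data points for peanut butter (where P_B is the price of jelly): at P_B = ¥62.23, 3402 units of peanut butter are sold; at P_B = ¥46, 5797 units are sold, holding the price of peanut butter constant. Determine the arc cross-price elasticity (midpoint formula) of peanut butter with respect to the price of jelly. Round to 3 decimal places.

ΔQ_A = 5797 − 3402 = 2395; ΔP_B = 46 − 62.23 = -16.23.
Midpoints: Q̄_A = 4599.5, P̄_B = 54.11.
ε = (ΔQ_A/Q̄_A)/(ΔP_B/P̄_B) = (2395/4599.5)/(-16.23/54.11) ≈ -1.736.
ε < 0: peanut butter and jelly are complements.

-1.736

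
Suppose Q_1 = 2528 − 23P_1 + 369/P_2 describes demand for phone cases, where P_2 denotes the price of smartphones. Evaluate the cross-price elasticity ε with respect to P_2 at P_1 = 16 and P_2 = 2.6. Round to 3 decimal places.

-0.062

At P_1 = 16 and P_2 = 2.6: Q_1 = 2301.923.
∂Q_1/∂P_2 = −369/P_2² = -54.5858.
ε = (∂Q_1/∂P_2)(P_2/Q_1) = -54.5858 × (2.6/2301.923) ≈ -0.062.
ε < 0: complements.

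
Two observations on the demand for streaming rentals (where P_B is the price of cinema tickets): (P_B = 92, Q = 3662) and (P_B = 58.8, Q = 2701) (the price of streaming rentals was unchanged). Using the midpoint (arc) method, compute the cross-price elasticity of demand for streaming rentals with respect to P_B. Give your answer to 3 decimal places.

ΔQ_A = 2701 − 3662 = -961; ΔP_B = 58.8 − 92 = -33.2.
Midpoints: Q̄_A = 3181.5, P̄_B = 75.40.
ε = (ΔQ_A/Q̄_A)/(ΔP_B/P̄_B) = (-961/3181.5)/(-33.2/75.40) ≈ 0.686.

0.686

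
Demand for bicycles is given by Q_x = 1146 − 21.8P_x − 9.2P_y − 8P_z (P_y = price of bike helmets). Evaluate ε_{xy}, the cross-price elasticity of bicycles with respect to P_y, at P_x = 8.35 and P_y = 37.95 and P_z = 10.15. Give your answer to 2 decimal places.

At P_x = 8.35 and P_y = 37.95 and P_z = 10.15: Q_x = 533.63.
∂Q_x/∂P_y = -9.2.
ε = (∂Q_x/∂P_y)(P_y/Q_x) = -9.2 × (37.95/533.63) ≈ -0.65.

-0.65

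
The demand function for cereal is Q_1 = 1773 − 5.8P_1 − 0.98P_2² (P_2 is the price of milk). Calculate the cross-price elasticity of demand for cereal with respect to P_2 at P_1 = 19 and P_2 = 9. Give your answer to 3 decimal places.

At P_1 = 19 and P_2 = 9: Q_1 = 1583.42.
∂Q_1/∂P_2 = -1.96P_2 = -1.96(9) = -17.6400.
ε = (∂Q_1/∂P_2)(P_2/Q_1) = -17.6400 × (9/1583.42) ≈ -0.100.

-0.100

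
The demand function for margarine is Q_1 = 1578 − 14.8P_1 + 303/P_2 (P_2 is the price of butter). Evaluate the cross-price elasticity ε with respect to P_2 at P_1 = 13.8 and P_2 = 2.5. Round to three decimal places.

-0.081

At P_1 = 13.8 and P_2 = 2.5: Q_1 = 1494.96.
∂Q_1/∂P_2 = −303/P_2² = -48.4800.
ε = (∂Q_1/∂P_2)(P_2/Q_1) = -48.4800 × (2.5/1494.96) ≈ -0.081.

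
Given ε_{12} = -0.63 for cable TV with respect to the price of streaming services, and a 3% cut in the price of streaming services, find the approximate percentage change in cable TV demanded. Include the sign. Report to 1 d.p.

%ΔQ ≈ ε × %ΔP of streaming services = -0.63 × (-3%) = 1.9%.

1.9%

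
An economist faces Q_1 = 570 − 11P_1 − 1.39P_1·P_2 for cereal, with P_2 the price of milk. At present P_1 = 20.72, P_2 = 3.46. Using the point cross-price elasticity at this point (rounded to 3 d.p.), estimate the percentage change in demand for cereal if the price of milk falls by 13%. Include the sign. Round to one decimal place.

5.3%

At P_1 = 20.72, P_2 = 3.46: Q_1 = 242.429.
∂Q_1/∂P_2 = -1.39P_1 = -28.8008.
ε = (∂Q_1/∂P_2)(P_2/Q_1) = -28.8008 × 3.46/242.429 ≈ -0.411.
%ΔQ_1 ≈ ε × %ΔP_2 = -0.411 × (-13%) = 5.3%.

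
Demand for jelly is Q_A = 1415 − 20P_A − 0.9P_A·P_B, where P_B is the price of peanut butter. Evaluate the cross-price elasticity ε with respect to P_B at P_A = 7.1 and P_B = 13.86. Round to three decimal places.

At P_A = 7.1 and P_B = 13.86: Q_A = 1184.435.
∂Q_A/∂P_B = -0.9P_A = -0.9(7.1) = -6.3900.
ε = (∂Q_A/∂P_B)(P_B/Q_A) = -6.3900 × (13.86/1184.435) ≈ -0.075.
ε < 0: complements.

-0.075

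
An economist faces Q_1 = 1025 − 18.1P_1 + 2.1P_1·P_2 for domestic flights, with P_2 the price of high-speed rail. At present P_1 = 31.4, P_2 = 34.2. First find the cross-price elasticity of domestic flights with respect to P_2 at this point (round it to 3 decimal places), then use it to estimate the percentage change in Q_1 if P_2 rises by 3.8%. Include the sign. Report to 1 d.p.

At P_1 = 31.4, P_2 = 34.2: Q_1 = 2711.808.
∂Q_1/∂P_2 = 2.1P_1 = 65.9400.
ε = (∂Q_1/∂P_2)(P_2/Q_1) = 65.9400 × 34.2/2711.808 ≈ 0.832.
%ΔQ_1 ≈ ε × %ΔP_2 = 0.832 × (3.8%) = 3.2%.

3.2%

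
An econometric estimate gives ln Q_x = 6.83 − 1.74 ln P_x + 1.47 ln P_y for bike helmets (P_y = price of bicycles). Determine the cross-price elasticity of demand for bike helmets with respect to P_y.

In a log-linear (constant-elasticity) demand function, the coefficient on ln P_y is the cross-price elasticity.
ε = 1.47. Positive, so bike helmets and bicycles are substitutes.

1.47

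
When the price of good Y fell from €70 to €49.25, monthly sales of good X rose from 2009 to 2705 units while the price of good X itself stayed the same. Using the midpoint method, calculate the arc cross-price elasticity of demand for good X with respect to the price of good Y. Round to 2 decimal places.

ΔQ_X = 2705 − 2009 = 696; ΔP_Y = 49.25 − 70 = -20.75.
Midpoints: Q̄_X = 2357.0, P̄_Y = 59.62.
ε = (ΔQ_X/Q̄_X)/(ΔP_Y/P̄_Y) = (696/2357.0)/(-20.75/59.62) ≈ -0.85.
ε < 0: good X and good Y are complements.

-0.85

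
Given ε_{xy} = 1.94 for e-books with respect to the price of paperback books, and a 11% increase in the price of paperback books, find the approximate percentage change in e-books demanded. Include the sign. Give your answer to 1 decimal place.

21.3%

%ΔQ ≈ ε × %ΔP of paperback books = 1.94 × (11%) = 21.3%.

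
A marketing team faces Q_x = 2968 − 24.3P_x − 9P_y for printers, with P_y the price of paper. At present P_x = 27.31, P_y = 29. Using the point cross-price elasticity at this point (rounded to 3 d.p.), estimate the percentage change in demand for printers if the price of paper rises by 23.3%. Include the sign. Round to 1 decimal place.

At P_x = 27.31, P_y = 29: Q_x = 2043.367.
∂Q_x/∂P_y = -9.
ε = (∂Q_x/∂P_y)(P_y/Q_x) = -9.0000 × 29/2043.367 ≈ -0.128.
%ΔQ_x ≈ ε × %ΔP_y = -0.128 × (23.3%) = -3.0%.

-3.0%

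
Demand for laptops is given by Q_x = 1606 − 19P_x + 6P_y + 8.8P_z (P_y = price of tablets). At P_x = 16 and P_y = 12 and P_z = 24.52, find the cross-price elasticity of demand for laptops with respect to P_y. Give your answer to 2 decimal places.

0.05

At P_x = 16 and P_y = 12 and P_z = 24.52: Q_x = 1589.776.
∂Q_x/∂P_y = 6.
ε = (∂Q_x/∂P_y)(P_y/Q_x) = 6 × (12/1589.776) ≈ 0.05.
Since ε > 0, laptops and tablets are substitutes.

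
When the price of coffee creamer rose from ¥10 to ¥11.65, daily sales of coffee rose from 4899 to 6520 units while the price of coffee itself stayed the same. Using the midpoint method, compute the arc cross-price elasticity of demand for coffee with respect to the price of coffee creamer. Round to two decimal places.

ΔQ_A = 6520 − 4899 = 1621; ΔP_B = 11.65 − 10 = 1.65.
Midpoints: Q̄_A = 5709.5, P̄_B = 10.82.
ε = (ΔQ_A/Q̄_A)/(ΔP_B/P̄_B) = (1621/5709.5)/(1.65/10.82) ≈ 1.86.
ε > 0: coffee and coffee creamer are substitutes.

1.86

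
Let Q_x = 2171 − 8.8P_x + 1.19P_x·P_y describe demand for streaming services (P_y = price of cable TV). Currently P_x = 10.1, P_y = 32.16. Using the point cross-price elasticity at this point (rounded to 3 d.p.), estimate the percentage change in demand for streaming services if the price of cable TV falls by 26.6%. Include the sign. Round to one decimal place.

At P_x = 10.1, P_y = 32.16: Q_x = 2468.651.
∂Q_x/∂P_y = 1.19P_x = 12.0190.
ε = (∂Q_x/∂P_y)(P_y/Q_x) = 12.0190 × 32.16/2468.651 ≈ 0.157.
%ΔQ_x ≈ ε × %ΔP_y = 0.157 × (-26.6%) = -4.2%.

-4.2%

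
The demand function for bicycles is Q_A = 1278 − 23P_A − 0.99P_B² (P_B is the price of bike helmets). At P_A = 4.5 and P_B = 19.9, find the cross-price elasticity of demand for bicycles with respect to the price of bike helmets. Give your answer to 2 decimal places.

-1.00

At P_A = 4.5 and P_B = 19.9: Q_A = 782.450.
∂Q_A/∂P_B = -1.98P_B = -1.98(19.9) = -39.4020.
ε = (∂Q_A/∂P_B)(P_B/Q_A) = -39.4020 × (19.9/782.450) ≈ -1.00.
ε < 0: complements.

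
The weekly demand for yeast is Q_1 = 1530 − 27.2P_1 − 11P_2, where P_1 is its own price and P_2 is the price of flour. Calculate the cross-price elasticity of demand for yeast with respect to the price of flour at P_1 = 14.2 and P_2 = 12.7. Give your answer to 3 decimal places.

-0.139

At P_1 = 14.2 and P_2 = 12.7: Q_1 = 1004.06.
∂Q_1/∂P_2 = -11.
ε = (∂Q_1/∂P_2)(P_2/Q_1) = -11 × (12.7/1004.06) ≈ -0.139.
Since ε < 0, yeast and flour are complements.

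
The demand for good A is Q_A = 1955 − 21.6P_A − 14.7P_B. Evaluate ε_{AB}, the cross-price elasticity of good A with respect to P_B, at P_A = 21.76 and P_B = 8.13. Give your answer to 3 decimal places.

At P_A = 21.76 and P_B = 8.13: Q_A = 1365.473.
∂Q_A/∂P_B = -14.7.
ε = (∂Q_A/∂P_B)(P_B/Q_A) = -14.7 × (8.13/1365.473) ≈ -0.088.
Since ε < 0, good A and good B are complements.

-0.088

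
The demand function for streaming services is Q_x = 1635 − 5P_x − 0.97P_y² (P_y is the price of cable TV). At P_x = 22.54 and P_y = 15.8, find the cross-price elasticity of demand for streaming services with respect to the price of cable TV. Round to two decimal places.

At P_x = 22.54 and P_y = 15.8: Q_x = 1280.149.
∂Q_x/∂P_y = -1.94P_y = -1.94(15.8) = -30.6520.
ε = (∂Q_x/∂P_y)(P_y/Q_x) = -30.6520 × (15.8/1280.149) ≈ -0.38.

-0.38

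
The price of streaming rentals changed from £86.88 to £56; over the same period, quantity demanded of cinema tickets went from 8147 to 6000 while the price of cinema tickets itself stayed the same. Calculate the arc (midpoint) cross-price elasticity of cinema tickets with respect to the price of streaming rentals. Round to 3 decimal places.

0.702

ΔQ_A = 6000 − 8147 = -2147; ΔP_B = 56 − 86.88 = -30.88.
Midpoints: Q̄_A = 7073.5, P̄_B = 71.44.
ε = (ΔQ_A/Q̄_A)/(ΔP_B/P̄_B) = (-2147/7073.5)/(-30.88/71.44) ≈ 0.702.
ε > 0: cinema tickets and streaming rentals are substitutes.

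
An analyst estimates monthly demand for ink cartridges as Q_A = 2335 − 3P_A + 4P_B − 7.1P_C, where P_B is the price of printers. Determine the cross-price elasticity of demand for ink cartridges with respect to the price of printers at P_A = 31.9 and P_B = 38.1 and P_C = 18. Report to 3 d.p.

0.067

At P_A = 31.9 and P_B = 38.1 and P_C = 18: Q_A = 2263.9.
∂Q_A/∂P_B = 4.
ε = (∂Q_A/∂P_B)(P_B/Q_A) = 4 × (38.1/2263.9) ≈ 0.067.
Since ε > 0, ink cartridges and printers are substitutes.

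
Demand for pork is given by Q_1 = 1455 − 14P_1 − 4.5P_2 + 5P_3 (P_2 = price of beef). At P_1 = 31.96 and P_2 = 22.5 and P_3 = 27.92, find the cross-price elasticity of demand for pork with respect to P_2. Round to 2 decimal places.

At P_1 = 31.96 and P_2 = 22.5 and P_3 = 27.92: Q_1 = 1045.91.
∂Q_1/∂P_2 = -4.5.
ε = (∂Q_1/∂P_2)(P_2/Q_1) = -4.5 × (22.5/1045.91) ≈ -0.10.
Since ε < 0, pork and beef are complements.

-0.10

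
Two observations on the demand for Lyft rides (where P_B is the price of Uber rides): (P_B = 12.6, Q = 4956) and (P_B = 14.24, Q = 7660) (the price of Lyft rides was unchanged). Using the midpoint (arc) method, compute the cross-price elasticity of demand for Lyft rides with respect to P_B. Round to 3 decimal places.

3.508

ΔQ_A = 7660 − 4956 = 2704; ΔP_B = 14.24 − 12.6 = 1.64.
Midpoints: Q̄_A = 6308.0, P̄_B = 13.42.
ε = (ΔQ_A/Q̄_A)/(ΔP_B/P̄_B) = (2704/6308.0)/(1.64/13.42) ≈ 3.508.
ε > 0: Lyft rides and Uber rides are substitutes.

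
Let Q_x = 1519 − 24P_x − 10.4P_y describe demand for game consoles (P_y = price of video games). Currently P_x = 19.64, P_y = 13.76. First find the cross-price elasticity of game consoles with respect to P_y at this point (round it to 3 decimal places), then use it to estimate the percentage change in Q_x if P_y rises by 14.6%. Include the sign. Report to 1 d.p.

At P_x = 19.64, P_y = 13.76: Q_x = 904.536.
∂Q_x/∂P_y = -10.4.
ε = (∂Q_x/∂P_y)(P_y/Q_x) = -10.4000 × 13.76/904.536 ≈ -0.158.
%ΔQ_x ≈ ε × %ΔP_y = -0.158 × (14.6%) = -2.3%.

-2.3%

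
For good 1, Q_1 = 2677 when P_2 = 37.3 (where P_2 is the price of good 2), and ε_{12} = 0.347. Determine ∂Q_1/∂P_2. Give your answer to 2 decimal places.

24.90

ε = (∂Q_1/∂P_2)·(P_2/Q_1) ⇒ ∂Q_1/∂P_2 = ε·Q_1/P_2 = 0.347 × 2677/37.3 ≈ 24.90.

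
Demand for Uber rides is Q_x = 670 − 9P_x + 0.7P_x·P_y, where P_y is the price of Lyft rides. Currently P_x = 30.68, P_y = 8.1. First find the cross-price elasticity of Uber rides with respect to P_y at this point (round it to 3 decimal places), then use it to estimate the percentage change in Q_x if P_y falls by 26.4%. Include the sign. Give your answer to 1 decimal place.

At P_x = 30.68, P_y = 8.1: Q_x = 567.836.
∂Q_x/∂P_y = 0.7P_x = 21.4760.
ε = (∂Q_x/∂P_y)(P_y/Q_x) = 21.4760 × 8.1/567.836 ≈ 0.306.
%ΔQ_x ≈ ε × %ΔP_y = 0.306 × (-26.4%) = -8.1%.

-8.1%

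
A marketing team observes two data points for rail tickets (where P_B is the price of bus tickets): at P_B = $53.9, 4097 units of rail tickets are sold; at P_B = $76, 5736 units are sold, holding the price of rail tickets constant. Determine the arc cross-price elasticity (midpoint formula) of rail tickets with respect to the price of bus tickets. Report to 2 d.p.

ΔQ_A = 5736 − 4097 = 1639; ΔP_B = 76 − 53.9 = 22.1.
Midpoints: Q̄_A = 4916.5, P̄_B = 64.95.
ε = (ΔQ_A/Q̄_A)/(ΔP_B/P̄_B) = (1639/4916.5)/(22.1/64.95) ≈ 0.98.

0.98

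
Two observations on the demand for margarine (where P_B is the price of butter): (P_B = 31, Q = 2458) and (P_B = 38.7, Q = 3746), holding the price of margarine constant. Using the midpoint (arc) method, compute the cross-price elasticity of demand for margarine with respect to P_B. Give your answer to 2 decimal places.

1.88

ΔQ_A = 3746 − 2458 = 1288; ΔP_B = 38.7 − 31 = 7.7.
Midpoints: Q̄_A = 3102.0, P̄_B = 34.85.
ε = (ΔQ_A/Q̄_A)/(ΔP_B/P̄_B) = (1288/3102.0)/(7.7/34.85) ≈ 1.88.
ε > 0: margarine and butter are substitutes.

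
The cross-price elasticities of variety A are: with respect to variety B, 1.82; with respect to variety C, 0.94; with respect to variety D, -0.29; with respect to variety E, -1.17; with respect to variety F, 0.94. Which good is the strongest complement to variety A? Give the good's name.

Complements have ε < 0. The most negative value is -1.17 (variety E).

variety E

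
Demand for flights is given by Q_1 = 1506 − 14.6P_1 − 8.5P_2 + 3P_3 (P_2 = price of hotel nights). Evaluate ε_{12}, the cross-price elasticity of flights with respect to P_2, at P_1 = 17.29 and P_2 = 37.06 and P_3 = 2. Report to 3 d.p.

At P_1 = 17.29 and P_2 = 37.06 and P_3 = 2: Q_1 = 944.556.
∂Q_1/∂P_2 = -8.5.
ε = (∂Q_1/∂P_2)(P_2/Q_1) = -8.5 × (37.06/944.556) ≈ -0.334.
Since ε < 0, flights and hotel nights are complements.

-0.334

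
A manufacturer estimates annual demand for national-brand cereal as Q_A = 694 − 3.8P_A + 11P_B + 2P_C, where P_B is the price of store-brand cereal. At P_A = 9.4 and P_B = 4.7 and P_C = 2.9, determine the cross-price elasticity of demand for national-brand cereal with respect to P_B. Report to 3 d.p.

0.072

At P_A = 9.4 and P_B = 4.7 and P_C = 2.9: Q_A = 715.78.
∂Q_A/∂P_B = 11.
ε = (∂Q_A/∂P_B)(P_B/Q_A) = 11 × (4.7/715.78) ≈ 0.072.
Since ε > 0, national-brand cereal and store-brand cereal are substitutes.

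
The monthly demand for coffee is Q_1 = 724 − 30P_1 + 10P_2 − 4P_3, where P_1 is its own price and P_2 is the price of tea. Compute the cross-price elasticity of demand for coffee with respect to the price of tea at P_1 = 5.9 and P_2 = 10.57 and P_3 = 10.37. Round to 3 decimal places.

At P_1 = 5.9 and P_2 = 10.57 and P_3 = 10.37: Q_1 = 611.22.
∂Q_1/∂P_2 = 10.
ε = (∂Q_1/∂P_2)(P_2/Q_1) = 10 × (10.57/611.22) ≈ 0.173.

0.173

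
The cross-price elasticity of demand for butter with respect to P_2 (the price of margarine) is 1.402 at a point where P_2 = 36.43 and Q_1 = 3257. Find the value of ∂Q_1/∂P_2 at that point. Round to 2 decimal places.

125.34

ε = (∂Q_1/∂P_2)·(P_2/Q_1) ⇒ ∂Q_1/∂P_2 = ε·Q_1/P_2 = 1.402 × 3257/36.43 ≈ 125.34.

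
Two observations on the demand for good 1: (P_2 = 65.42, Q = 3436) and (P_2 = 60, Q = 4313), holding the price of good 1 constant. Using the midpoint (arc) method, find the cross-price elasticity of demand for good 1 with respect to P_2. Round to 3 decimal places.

-2.619

ΔQ_1 = 4313 − 3436 = 877; ΔP_2 = 60 − 65.42 = -5.42.
Midpoints: Q̄_1 = 3874.5, P̄_2 = 62.71.
ε = (ΔQ_1/Q̄_1)/(ΔP_2/P̄_2) = (877/3874.5)/(-5.42/62.71) ≈ -2.619.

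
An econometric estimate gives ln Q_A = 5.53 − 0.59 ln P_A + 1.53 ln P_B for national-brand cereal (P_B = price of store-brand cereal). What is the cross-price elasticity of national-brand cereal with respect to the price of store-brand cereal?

In a log-linear (constant-elasticity) demand function, the coefficient on ln P_B is the cross-price elasticity.
ε = 1.53. Positive, so national-brand cereal and store-brand cereal are substitutes.

1.53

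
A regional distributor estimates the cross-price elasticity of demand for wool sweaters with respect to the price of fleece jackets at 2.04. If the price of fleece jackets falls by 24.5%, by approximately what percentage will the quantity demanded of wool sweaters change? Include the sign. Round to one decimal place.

-50.0%

%ΔQ ≈ ε × %ΔP of fleece jackets = 2.04 × (-24.5%) = -50.0%.
Demand for wool sweaters falls by about 50.0%.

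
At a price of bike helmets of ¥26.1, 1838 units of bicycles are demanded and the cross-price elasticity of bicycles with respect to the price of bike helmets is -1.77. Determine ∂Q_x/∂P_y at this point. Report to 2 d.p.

ε = (∂Q_x/∂P_y)·(P_y/Q_x) ⇒ ∂Q_x/∂P_y = ε·Q_x/P_y = -1.77 × 1838/26.1 ≈ -124.65.

-124.65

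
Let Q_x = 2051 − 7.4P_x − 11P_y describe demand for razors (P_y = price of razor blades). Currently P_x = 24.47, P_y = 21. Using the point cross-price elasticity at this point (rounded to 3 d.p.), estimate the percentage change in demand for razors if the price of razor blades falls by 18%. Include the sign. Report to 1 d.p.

2.5%

At P_x = 24.47, P_y = 21: Q_x = 1638.922.
∂Q_x/∂P_y = -11.
ε = (∂Q_x/∂P_y)(P_y/Q_x) = -11.0000 × 21/1638.922 ≈ -0.141.
%ΔQ_x ≈ ε × %ΔP_y = -0.141 × (-18%) = 2.5%.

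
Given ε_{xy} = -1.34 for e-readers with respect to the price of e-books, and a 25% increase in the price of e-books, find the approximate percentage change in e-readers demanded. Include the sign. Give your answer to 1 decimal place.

%ΔQ ≈ ε × %ΔP of e-books = -1.34 × (25%) = -33.5%.
Demand for e-readers falls by about 33.5%.

-33.5%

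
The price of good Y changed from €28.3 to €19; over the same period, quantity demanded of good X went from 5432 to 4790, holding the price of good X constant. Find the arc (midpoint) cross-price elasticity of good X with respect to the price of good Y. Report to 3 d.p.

0.319

ΔQ_X = 4790 − 5432 = -642; ΔP_Y = 19 − 28.3 = -9.3.
Midpoints: Q̄_X = 5111.0, P̄_Y = 23.65.
ε = (ΔQ_X/Q̄_X)/(ΔP_Y/P̄_Y) = (-642/5111.0)/(-9.3/23.65) ≈ 0.319.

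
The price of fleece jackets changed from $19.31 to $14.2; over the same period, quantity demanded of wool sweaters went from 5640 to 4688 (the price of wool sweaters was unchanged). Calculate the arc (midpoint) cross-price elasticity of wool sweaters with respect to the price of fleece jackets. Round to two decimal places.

0.60

ΔQ_A = 4688 − 5640 = -952; ΔP_B = 14.2 − 19.31 = -5.11.
Midpoints: Q̄_A = 5164.0, P̄_B = 16.75.
ε = (ΔQ_A/Q̄_A)/(ΔP_B/P̄_B) = (-952/5164.0)/(-5.11/16.75) ≈ 0.60.
ε > 0: wool sweaters and fleece jackets are substitutes.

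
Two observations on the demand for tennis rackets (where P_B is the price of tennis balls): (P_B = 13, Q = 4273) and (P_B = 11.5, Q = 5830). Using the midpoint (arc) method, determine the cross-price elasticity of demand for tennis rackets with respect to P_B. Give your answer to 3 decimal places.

-2.517

ΔQ_A = 5830 − 4273 = 1557; ΔP_B = 11.5 − 13 = -1.5.
Midpoints: Q̄_A = 5051.5, P̄_B = 12.25.
ε = (ΔQ_A/Q̄_A)/(ΔP_B/P̄_B) = (1557/5051.5)/(-1.5/12.25) ≈ -2.517.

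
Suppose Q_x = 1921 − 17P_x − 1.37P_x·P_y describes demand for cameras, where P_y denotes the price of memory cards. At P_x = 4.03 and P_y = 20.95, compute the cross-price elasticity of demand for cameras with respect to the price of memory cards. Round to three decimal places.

At P_x = 4.03 and P_y = 20.95: Q_x = 1736.823.
∂Q_x/∂P_y = -1.37P_x = -1.37(4.03) = -5.5211.
ε = (∂Q_x/∂P_y)(P_y/Q_x) = -5.5211 × (20.95/1736.823) ≈ -0.067.

-0.067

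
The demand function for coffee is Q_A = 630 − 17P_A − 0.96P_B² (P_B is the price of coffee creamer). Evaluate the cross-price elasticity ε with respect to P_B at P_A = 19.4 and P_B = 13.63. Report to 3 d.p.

At P_A = 19.4 and P_B = 13.63: Q_A = 121.854.
∂Q_A/∂P_B = -1.92P_B = -1.92(13.63) = -26.1696.
ε = (∂Q_A/∂P_B)(P_B/Q_A) = -26.1696 × (13.63/121.854) ≈ -2.927.

-2.927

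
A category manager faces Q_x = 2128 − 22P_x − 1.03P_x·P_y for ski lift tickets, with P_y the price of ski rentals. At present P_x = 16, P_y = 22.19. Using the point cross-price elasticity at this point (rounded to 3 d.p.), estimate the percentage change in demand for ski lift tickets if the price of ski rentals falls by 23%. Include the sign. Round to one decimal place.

6.0%

At P_x = 16, P_y = 22.19: Q_x = 1410.309.
∂Q_x/∂P_y = -1.03P_x = -16.4800.
ε = (∂Q_x/∂P_y)(P_y/Q_x) = -16.4800 × 22.19/1410.309 ≈ -0.259.
%ΔQ_x ≈ ε × %ΔP_y = -0.259 × (-23%) = 6.0%.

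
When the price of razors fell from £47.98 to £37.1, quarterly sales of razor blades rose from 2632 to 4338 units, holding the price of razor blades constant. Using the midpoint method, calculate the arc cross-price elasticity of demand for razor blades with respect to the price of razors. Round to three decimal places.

-1.914

ΔQ_A = 4338 − 2632 = 1706; ΔP_B = 37.1 − 47.98 = -10.88.
Midpoints: Q̄_A = 3485.0, P̄_B = 42.54.
ε = (ΔQ_A/Q̄_A)/(ΔP_B/P̄_B) = (1706/3485.0)/(-10.88/42.54) ≈ -1.914.
ε < 0: razor blades and razors are complements.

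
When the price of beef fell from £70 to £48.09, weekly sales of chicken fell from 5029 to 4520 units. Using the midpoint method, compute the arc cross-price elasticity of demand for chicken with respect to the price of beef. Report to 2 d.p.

0.29

ΔQ_A = 4520 − 5029 = -509; ΔP_B = 48.09 − 70 = -21.91.
Midpoints: Q̄_A = 4774.5, P̄_B = 59.05.
ε = (ΔQ_A/Q̄_A)/(ΔP_B/P̄_B) = (-509/4774.5)/(-21.91/59.05) ≈ 0.29.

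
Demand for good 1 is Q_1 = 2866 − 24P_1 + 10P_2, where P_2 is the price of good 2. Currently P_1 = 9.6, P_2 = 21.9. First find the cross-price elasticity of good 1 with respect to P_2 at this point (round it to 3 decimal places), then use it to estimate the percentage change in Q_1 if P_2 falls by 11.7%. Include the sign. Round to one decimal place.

-0.9%

At P_1 = 9.6, P_2 = 21.9: Q_1 = 2854.6.
∂Q_1/∂P_2 = 10.
ε = (∂Q_1/∂P_2)(P_2/Q_1) = 10.0000 × 21.9/2854.6 ≈ 0.077.
%ΔQ_1 ≈ ε × %ΔP_2 = 0.077 × (-11.7%) = -0.9%.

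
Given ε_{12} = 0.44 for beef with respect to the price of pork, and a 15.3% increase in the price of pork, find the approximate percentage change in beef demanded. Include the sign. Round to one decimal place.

6.7%

%ΔQ ≈ ε × %ΔP of pork = 0.44 × (15.3%) = 6.7%.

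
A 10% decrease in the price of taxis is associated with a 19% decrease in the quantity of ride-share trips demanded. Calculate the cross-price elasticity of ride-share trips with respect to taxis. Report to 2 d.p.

ε = (%ΔQ of ride-share trips) / (%ΔP of taxis) = (-19%) / (-10%) ≈ 1.90.
Positive cross-price elasticity: substitutes.

1.90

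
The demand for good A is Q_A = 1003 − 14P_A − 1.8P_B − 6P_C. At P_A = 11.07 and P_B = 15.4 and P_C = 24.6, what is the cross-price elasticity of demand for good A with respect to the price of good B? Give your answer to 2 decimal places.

At P_A = 11.07 and P_B = 15.4 and P_C = 24.6: Q_A = 672.7.
∂Q_A/∂P_B = -1.8.
ε = (∂Q_A/∂P_B)(P_B/Q_A) = -1.8 × (15.4/672.7) ≈ -0.04.

-0.04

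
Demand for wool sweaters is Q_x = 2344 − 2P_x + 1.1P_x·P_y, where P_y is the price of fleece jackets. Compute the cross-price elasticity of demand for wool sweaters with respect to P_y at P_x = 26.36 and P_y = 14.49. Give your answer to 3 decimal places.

0.155

At P_x = 26.36 and P_y = 14.49: Q_x = 2711.432.
∂Q_x/∂P_y = 1.1P_x = 1.1(26.36) = 28.9960.
ε = (∂Q_x/∂P_y)(P_y/Q_x) = 28.9960 × (14.49/2711.432) ≈ 0.155.
ε > 0: substitutes.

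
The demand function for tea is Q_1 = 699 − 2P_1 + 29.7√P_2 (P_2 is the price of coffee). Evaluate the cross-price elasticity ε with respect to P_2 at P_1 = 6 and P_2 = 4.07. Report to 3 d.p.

At P_1 = 6 and P_2 = 4.07: Q_1 = 746.917.
∂Q_1/∂P_2 = 29.7/(2√P_2) = 29.7/(2√4.07) = 7.3609.
ε = (∂Q_1/∂P_2)(P_2/Q_1) = 7.3609 × (4.07/746.917) ≈ 0.040.

0.040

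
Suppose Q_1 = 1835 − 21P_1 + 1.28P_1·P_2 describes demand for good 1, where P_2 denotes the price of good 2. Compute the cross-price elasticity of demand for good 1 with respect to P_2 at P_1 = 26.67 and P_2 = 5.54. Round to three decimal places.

0.129

At P_1 = 26.67 and P_2 = 5.54: Q_1 = 1464.052.
∂Q_1/∂P_2 = 1.28P_1 = 1.28(26.67) = 34.1376.
ε = (∂Q_1/∂P_2)(P_2/Q_1) = 34.1376 × (5.54/1464.052) ≈ 0.129.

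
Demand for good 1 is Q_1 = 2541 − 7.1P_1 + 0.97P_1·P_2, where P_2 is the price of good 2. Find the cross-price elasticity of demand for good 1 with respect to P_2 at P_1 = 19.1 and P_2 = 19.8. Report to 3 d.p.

0.132

At P_1 = 19.1 and P_2 = 19.8: Q_1 = 2772.225.
∂Q_1/∂P_2 = 0.97P_1 = 0.97(19.1) = 18.5270.
ε = (∂Q_1/∂P_2)(P_2/Q_1) = 18.5270 × (19.8/2772.225) ≈ 0.132.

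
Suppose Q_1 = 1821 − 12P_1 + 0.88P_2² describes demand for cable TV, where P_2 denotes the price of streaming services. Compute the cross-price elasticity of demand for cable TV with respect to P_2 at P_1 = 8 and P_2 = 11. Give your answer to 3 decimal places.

0.116

At P_1 = 8 and P_2 = 11: Q_1 = 1831.48.
∂Q_1/∂P_2 = 1.76P_2 = 1.76(11) = 19.3600.
ε = (∂Q_1/∂P_2)(P_2/Q_1) = 19.3600 × (11/1831.48) ≈ 0.116.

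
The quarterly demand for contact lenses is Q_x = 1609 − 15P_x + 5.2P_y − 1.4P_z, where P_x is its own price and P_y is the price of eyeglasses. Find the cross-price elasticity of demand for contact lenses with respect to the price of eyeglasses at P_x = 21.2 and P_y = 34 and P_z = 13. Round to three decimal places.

At P_x = 21.2 and P_y = 34 and P_z = 13: Q_x = 1449.6.
∂Q_x/∂P_y = 5.2.
ε = (∂Q_x/∂P_y)(P_y/Q_x) = 5.2 × (34/1449.6) ≈ 0.122.
Since ε > 0, contact lenses and eyeglasses are substitutes.

0.122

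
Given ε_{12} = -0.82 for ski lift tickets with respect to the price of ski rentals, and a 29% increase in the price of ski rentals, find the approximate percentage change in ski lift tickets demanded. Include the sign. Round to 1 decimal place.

%ΔQ ≈ ε × %ΔP of ski rentals = -0.82 × (29%) = -23.8%.

-23.8%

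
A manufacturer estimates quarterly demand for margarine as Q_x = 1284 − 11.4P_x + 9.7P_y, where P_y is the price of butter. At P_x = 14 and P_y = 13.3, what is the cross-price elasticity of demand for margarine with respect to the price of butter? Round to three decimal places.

At P_x = 14 and P_y = 13.3: Q_x = 1253.41.
∂Q_x/∂P_y = 9.7.
ε = (∂Q_x/∂P_y)(P_y/Q_x) = 9.7 × (13.3/1253.41) ≈ 0.103.
Since ε > 0, margarine and butter are substitutes.

0.103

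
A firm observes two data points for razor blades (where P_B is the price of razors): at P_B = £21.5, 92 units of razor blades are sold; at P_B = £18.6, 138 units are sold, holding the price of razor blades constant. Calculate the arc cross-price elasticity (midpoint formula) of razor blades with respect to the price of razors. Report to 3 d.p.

ΔQ_A = 138 − 92 = 46; ΔP_B = 18.6 − 21.5 = -2.9.
Midpoints: Q̄_A = 115.0, P̄_B = 20.05.
ε = (ΔQ_A/Q̄_A)/(ΔP_B/P̄_B) = (46/115.0)/(-2.9/20.05) ≈ -2.766.
ε < 0: razor blades and razors are complements.

-2.766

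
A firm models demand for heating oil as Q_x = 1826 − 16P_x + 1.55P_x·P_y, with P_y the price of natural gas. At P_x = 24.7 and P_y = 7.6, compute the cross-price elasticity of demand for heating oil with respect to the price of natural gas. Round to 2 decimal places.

At P_x = 24.7 and P_y = 7.6: Q_x = 1721.766.
∂Q_x/∂P_y = 1.55P_x = 1.55(24.7) = 38.2850.
ε = (∂Q_x/∂P_y)(P_y/Q_x) = 38.2850 × (7.6/1721.766) ≈ 0.17.

0.17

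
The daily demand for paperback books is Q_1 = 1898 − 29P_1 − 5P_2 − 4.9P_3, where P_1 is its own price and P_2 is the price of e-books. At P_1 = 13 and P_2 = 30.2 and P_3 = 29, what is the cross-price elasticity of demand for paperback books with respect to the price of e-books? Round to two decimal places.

-0.12

At P_1 = 13 and P_2 = 30.2 and P_3 = 29: Q_1 = 1227.9.
∂Q_1/∂P_2 = -5.
ε = (∂Q_1/∂P_2)(P_2/Q_1) = -5 × (30.2/1227.9) ≈ -0.12.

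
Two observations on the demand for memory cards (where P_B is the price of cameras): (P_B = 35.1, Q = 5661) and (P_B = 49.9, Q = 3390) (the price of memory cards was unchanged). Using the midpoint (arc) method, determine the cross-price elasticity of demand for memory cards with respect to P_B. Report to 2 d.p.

-1.44

ΔQ_A = 3390 − 5661 = -2271; ΔP_B = 49.9 − 35.1 = 14.8.
Midpoints: Q̄_A = 4525.5, P̄_B = 42.50.
ε = (ΔQ_A/Q̄_A)/(ΔP_B/P̄_B) = (-2271/4525.5)/(14.8/42.50) ≈ -1.44.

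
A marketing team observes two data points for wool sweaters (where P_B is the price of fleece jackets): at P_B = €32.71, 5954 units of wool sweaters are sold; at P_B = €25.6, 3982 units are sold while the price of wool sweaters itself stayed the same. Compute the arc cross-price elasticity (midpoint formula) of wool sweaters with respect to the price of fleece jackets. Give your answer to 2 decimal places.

1.63

ΔQ_A = 3982 − 5954 = -1972; ΔP_B = 25.6 − 32.71 = -7.11.
Midpoints: Q̄_A = 4968.0, P̄_B = 29.16.
ε = (ΔQ_A/Q̄_A)/(ΔP_B/P̄_B) = (-1972/4968.0)/(-7.11/29.16) ≈ 1.63.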